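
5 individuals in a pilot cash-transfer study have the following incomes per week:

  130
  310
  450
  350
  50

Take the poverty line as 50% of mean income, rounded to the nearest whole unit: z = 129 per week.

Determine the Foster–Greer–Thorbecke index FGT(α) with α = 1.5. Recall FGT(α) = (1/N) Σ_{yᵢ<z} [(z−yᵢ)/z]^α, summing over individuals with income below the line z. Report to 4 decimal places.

Poor units: 50 (q = 1 of N = 5).
Gap ratios (z−y)/z: (129−50)/129 = 0.6124.
Raised to α = 1.5: 0.47924.
Sum = 0.479243; FGT(1.5) = 0.479243 / 5 = 0.0958.

0.0958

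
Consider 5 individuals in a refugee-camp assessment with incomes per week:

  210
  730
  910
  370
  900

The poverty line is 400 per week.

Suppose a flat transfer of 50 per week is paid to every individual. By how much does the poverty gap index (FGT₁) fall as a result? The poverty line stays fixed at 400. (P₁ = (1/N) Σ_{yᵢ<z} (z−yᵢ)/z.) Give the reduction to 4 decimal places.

0.0400

Before: below the line — 210, 370; poverty gap index (FGT₁) = 0.110000.
After the 50 transfer: below the line — 260; poverty gap index (FGT₁) = 0.070000.
Reduction = 0.110000 − 0.070000 = 0.0400.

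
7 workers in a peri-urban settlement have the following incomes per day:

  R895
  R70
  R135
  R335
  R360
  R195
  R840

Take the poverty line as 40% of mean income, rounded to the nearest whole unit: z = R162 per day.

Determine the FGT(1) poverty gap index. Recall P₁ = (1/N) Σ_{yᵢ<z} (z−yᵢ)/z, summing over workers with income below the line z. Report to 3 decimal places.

0.105

Incomes under z: R70, R135 (q = 2 of N = 7).
Normalized shortfalls: (162−70)/162 = 0.5679; (162−135)/162 = 0.1667.
Σ = 0.734568. Dividing by the full population N = 7 gives P₁ = 0.105.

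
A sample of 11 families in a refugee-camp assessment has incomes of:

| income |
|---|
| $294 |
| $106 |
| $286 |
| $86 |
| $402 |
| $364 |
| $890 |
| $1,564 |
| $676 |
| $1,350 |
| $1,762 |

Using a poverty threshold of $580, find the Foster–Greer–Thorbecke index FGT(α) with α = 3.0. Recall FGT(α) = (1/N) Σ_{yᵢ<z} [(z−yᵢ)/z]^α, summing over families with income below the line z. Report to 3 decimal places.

Below the line: $86, $106, $286, $294, $364, $402 (q = 6 of N = 11).
Normalized shortfalls: (580−86)/580 = 0.8517; (580−106)/580 = 0.8172; (580−286)/580 = 0.5069; (580−294)/580 = 0.4931; (580−364)/580 = 0.3724; (580−402)/580 = 0.3069.
Raised to α = 3.0: 0.61787; 0.54582; 0.13024; 0.11990; 0.05165; 0.02891.
Sum = 1.494390; FGT(3.0) = 1.494390 / 11 = 0.136.

0.136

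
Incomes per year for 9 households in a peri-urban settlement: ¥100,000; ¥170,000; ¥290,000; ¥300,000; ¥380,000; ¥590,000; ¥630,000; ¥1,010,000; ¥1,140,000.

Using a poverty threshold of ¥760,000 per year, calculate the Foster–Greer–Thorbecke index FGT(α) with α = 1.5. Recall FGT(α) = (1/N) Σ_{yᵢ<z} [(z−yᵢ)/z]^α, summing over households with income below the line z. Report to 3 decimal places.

0.331

Poor units: ¥100,000, ¥170,000, ¥290,000, ¥300,000, ¥380,000, ¥590,000, ¥630,000 (q = 7 of N = 9).
Normalized shortfalls: (760000−100000)/760000 = 0.8684; (760000−170000)/760000 = 0.7763; (760000−290000)/760000 = 0.6184; (760000−300000)/760000 = 0.6053; (760000−380000)/760000 = 0.5000; (760000−590000)/760000 = 0.2237; (760000−630000)/760000 = 0.1711.
Raised to α = 1.5: 0.80927; 0.68400; 0.48632; 0.47089; 0.35355; 0.10579; 0.07074.
Sum = 2.980578; FGT(1.5) = 2.980578 / 9 = 0.331.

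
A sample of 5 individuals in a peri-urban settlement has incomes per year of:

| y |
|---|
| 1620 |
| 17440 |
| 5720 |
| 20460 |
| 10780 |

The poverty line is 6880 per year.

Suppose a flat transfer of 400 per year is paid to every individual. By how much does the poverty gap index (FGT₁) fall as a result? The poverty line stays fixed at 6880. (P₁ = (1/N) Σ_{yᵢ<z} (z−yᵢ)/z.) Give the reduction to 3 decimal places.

0.023

Before: below the line — 1620, 5720; poverty gap index (FGT₁) = 0.18663.
After the 400 transfer: below the line — 2020, 6120; poverty gap index (FGT₁) = 0.16337.
Reduction = 0.18663 − 0.16337 = 0.023.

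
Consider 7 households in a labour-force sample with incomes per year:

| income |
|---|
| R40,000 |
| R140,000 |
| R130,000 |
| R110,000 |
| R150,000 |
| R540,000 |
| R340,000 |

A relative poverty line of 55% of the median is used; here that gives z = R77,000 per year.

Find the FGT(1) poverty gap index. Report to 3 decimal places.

Poor units: R40,000 (q = 1 of N = 7).
Normalized shortfalls: (77000−40000)/77000 = 0.4805.
Σ = 0.480519. Dividing by the full population N = 7 gives P₁ = 0.069.

0.069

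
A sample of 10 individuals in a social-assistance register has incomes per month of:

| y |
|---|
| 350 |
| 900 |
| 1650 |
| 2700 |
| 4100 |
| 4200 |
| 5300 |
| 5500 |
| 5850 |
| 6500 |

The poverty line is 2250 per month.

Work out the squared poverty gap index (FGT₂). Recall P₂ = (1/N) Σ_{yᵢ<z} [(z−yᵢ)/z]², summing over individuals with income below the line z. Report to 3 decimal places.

0.114

Poor units: 350, 900, 1650 (q = 3 of N = 10).
Shortfall ratios: (2250−350)/2250 = 0.8444; (2250−900)/2250 = 0.6000; (2250−1650)/2250 = 0.2667.
Squared: 0.7131; 0.3600; 0.0711.
Sum = 1.144198; P₂ = 1.144198 / 10 = 0.114.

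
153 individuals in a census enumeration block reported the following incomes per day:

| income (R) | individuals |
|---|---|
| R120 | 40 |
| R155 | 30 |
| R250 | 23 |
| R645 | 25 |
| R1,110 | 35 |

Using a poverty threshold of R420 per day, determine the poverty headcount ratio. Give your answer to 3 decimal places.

0.608

93 of the 153 individuals have income below R420.
H = 93/153 = 0.608.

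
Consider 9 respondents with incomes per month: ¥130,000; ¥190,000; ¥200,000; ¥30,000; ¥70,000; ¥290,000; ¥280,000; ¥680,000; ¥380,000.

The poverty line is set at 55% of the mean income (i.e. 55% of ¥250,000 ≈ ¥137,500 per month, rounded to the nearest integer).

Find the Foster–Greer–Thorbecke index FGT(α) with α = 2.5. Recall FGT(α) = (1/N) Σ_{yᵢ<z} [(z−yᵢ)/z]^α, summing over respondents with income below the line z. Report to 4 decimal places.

Incomes under z: ¥30,000, ¥70,000, ¥130,000 (q = 3 of N = 9).
Relative gaps: (137500−30000)/137500 = 0.7818; (137500−70000)/137500 = 0.4909; (137500−130000)/137500 = 0.0545.
Raised to α = 2.5: 0.54046; 0.16885; 0.00069.
Sum = 0.710007; FGT(2.5) = 0.710007 / 9 = 0.0789.

0.0789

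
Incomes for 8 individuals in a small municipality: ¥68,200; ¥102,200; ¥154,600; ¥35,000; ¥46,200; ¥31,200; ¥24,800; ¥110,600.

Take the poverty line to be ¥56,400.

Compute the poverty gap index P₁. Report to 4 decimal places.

Incomes under z: ¥24,800, ¥31,200, ¥35,000, ¥46,200 (q = 4 of N = 8).
Shortfall ratios: (56400−24800)/56400 = 0.5603; (56400−31200)/56400 = 0.4468; (56400−35000)/56400 = 0.3794; (56400−46200)/56400 = 0.1809.
Σ = 1.567376. Dividing by the full population N = 8 gives P₁ = 0.1959.

0.1959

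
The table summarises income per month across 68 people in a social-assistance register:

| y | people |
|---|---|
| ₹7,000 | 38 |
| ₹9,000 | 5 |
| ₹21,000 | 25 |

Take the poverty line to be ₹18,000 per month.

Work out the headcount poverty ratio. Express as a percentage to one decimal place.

63.2%

43 of the 68 people have income below ₹18,000.
H = 43/68 = 63.2%.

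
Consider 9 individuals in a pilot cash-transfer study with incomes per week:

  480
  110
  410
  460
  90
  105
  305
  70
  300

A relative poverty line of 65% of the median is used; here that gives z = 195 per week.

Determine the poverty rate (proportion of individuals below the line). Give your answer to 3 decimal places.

4 of the 9 individuals have income below 195.
H = 4/9 = 0.444.

0.444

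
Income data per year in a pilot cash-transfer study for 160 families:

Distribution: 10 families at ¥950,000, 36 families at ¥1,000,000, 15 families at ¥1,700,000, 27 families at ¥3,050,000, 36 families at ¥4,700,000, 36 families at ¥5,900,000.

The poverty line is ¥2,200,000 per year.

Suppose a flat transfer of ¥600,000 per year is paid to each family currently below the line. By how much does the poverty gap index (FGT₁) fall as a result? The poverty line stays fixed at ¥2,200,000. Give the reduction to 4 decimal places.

0.0997

Before: below the line — 10×¥950,000, 36×¥1,000,000, 15×¥1,700,000; poverty gap index (FGT₁) = 0.179545.
After the ¥600,000 transfer: below the line — 10×¥1,550,000, 36×¥1,600,000; poverty gap index (FGT₁) = 0.079830.
Reduction = 0.179545 − 0.079830 = 0.0997.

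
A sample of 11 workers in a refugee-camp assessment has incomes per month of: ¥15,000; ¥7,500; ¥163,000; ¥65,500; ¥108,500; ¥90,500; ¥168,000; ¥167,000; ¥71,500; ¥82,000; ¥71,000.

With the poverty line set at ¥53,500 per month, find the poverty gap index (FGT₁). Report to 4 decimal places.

Below the line: ¥7,500, ¥15,000 (q = 2 of N = 11).
Shortfall ratios: (53500−7500)/53500 = 0.8598; (53500−15000)/53500 = 0.7196.
Sum of shortfalls = 1.579439; P₁ averages over all N: 1.579439 / 11 = 0.1436.

0.1436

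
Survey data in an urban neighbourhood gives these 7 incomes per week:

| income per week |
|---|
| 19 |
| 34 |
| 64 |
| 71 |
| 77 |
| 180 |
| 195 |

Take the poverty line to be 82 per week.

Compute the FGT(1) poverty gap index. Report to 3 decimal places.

0.253

Poor units: 19, 34, 64, 71, 77 (q = 5 of N = 7).
Shortfall ratios: (82−19)/82 = 0.7683; (82−34)/82 = 0.5854; (82−64)/82 = 0.2195; (82−71)/82 = 0.1341; (82−77)/82 = 0.0610.
Sum of shortfalls = 1.768293; P₁ averages over all N: 1.768293 / 7 = 0.253.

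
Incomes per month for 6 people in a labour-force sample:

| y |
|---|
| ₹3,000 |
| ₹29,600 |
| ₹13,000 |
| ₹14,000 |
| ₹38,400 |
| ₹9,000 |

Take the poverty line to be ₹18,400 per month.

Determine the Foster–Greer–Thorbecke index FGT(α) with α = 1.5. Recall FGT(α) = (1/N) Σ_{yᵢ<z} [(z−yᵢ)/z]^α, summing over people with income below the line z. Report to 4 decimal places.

0.2345

Incomes under z: ₹3,000, ₹9,000, ₹13,000, ₹14,000 (q = 4 of N = 6).
Gap ratios (z−y)/z: (18400−3000)/18400 = 0.8370; (18400−9000)/18400 = 0.5109; (18400−13000)/18400 = 0.2935; (18400−14000)/18400 = 0.2391.
Raised to α = 1.5: 0.76569; 0.36514; 0.15899; 0.11694.
Sum = 1.406762; FGT(1.5) = 1.406762 / 6 = 0.2345.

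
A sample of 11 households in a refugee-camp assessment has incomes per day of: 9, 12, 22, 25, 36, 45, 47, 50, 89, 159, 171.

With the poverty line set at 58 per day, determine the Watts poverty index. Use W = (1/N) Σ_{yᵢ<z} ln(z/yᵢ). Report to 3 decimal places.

0.576

Poor units: 9, 12, 22, 25, 36, 45, 47, 50 (q = 8 of N = 11).
ln(z/y) terms: ln(58/9) = 1.8632; ln(58/12) = 1.5755; ln(58/22) = 0.9694; ln(58/25) = 0.8416; ln(58/36) = 0.4769; ln(58/45) = 0.2538; ln(58/47) = 0.2103; ln(58/50) = 0.1484.
W = 6.339143 / 11 = 0.576.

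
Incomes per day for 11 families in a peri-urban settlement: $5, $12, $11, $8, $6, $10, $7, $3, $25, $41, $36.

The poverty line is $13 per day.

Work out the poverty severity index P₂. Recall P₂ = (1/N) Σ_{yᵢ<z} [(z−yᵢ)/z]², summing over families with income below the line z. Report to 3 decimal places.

Below the line: $3, $5, $6, $7, $8, $10, $11, $12 (q = 8 of N = 11).
Gap ratios (z−y)/z: (13−3)/13 = 0.7692; (13−5)/13 = 0.6154; (13−6)/13 = 0.5385; (13−7)/13 = 0.4615; (13−8)/13 = 0.3846; (13−10)/13 = 0.2308; (13−11)/13 = 0.1538; (13−12)/13 = 0.0769.
Squared: 0.5917; 0.3787; 0.2899; 0.2130; 0.1479; 0.0533; 0.0237; 0.0059.
Sum = 1.704142; P₂ = 1.704142 / 11 = 0.155.

0.155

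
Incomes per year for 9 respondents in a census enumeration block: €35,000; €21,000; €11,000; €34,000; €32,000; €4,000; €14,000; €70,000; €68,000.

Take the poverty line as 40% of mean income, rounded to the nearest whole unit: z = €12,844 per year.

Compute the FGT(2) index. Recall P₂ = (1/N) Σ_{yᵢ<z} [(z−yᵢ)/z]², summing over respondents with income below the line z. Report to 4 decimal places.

Incomes under z: €4,000, €11,000 (q = 2 of N = 9).
Shortfall ratios: (12844−4000)/12844 = 0.6886; (12844−11000)/12844 = 0.1436.
Squared: 0.4741; 0.0206.
Sum = 0.494741; P₂ = 0.494741 / 9 = 0.0550.

0.0550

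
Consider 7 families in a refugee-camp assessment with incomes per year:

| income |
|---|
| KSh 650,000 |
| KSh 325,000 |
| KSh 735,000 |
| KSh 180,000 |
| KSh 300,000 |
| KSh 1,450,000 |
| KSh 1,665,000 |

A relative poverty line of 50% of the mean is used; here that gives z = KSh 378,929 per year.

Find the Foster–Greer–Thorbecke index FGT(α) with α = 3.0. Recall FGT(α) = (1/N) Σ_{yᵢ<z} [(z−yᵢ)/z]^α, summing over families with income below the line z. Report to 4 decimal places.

0.0224

Below z: KSh 180,000, KSh 300,000, KSh 325,000 (q = 3 of N = 7).
Gap ratios (z−y)/z: (378929−180000)/378929 = 0.5250; (378929−300000)/378929 = 0.2083; (378929−325000)/378929 = 0.1423.
Raised to α = 3.0: 0.14468; 0.00904; 0.00288.
Sum = 0.156604; FGT(3.0) = 0.156604 / 7 = 0.0224.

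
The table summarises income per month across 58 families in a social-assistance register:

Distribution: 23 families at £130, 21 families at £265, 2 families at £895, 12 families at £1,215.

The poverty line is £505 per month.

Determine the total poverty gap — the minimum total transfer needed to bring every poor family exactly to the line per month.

£13,665

Incomes under z: 23×£130, 21×£265 (q = 44 of N = 58).
Individual gaps: 23×(505−130) = 8625; 21×(505−265) = 5040.
Aggregate gap = £13,665.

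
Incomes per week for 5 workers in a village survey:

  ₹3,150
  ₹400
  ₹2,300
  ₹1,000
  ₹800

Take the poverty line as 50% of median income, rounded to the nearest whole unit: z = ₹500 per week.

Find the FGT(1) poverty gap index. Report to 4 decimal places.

Below the line: ₹400 (q = 1 of N = 5).
Gap ratios (z−y)/z: (500−400)/500 = 0.2000.
Σ = 0.200000. Dividing by the full population N = 5 gives P₁ = 0.0400.

0.0400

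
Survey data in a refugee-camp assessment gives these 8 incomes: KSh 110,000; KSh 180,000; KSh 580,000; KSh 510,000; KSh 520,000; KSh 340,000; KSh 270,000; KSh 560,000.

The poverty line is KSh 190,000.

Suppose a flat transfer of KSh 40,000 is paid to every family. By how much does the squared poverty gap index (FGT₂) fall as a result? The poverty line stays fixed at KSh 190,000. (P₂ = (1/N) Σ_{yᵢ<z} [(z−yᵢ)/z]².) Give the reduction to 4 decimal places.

0.0170

Before: below the line — KSh 110,000, KSh 180,000; squared poverty gap index (FGT₂) = 0.022507.
After the KSh 40,000 transfer: below the line — KSh 150,000; squared poverty gap index (FGT₂) = 0.005540.
Reduction = 0.022507 − 0.005540 = 0.0170.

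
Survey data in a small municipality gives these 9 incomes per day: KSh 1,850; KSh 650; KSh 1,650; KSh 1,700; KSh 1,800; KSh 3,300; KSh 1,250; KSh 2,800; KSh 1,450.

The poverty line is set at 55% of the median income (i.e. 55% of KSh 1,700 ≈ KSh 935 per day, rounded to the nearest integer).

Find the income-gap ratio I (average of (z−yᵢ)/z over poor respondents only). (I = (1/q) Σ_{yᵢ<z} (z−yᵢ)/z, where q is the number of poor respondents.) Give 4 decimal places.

Poor units: KSh 650 (q = 1 of N = 9).
Shortfall ratios (z−y)/z: 0.3048; sum = 0.304813.
I averages over the q = 1 poor units only: 0.304813 / 1 = 0.3048.

0.3048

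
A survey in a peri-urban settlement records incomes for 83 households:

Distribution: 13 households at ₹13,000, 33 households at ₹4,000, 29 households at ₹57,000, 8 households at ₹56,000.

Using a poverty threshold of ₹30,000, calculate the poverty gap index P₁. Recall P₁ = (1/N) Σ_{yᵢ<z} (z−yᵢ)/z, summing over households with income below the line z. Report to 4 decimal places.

Below z: 33×₹4,000, 13×₹13,000 (q = 46 of N = 83).
Normalized shortfalls: (30000−4000)/30000 = 0.8667 (×33); (30000−13000)/30000 = 0.5667 (×13).
Sum of shortfalls = 35.966667; P₁ averages over all N: 35.966667 / 83 = 0.4333.

0.4333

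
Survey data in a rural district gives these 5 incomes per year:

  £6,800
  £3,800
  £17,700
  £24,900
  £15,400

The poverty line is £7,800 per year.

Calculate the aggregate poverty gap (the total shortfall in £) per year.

Poor units: £3,800, £6,800 (q = 2 of N = 5).
Individual gaps: 7800−3800 = 4000; 7800−6800 = 1000.
Aggregate gap = £5,000.

£5,000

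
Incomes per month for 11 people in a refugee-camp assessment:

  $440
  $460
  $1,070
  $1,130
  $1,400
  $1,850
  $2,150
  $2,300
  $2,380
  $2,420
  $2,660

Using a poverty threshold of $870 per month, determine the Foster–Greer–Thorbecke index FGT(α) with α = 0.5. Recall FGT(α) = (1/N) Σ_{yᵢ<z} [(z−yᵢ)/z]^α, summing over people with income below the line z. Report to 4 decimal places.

0.1263

Poor units: $440, $460 (q = 2 of N = 11).
Normalized shortfalls: (870−440)/870 = 0.4943; (870−460)/870 = 0.4713.
Raised to α = 0.5: 0.70303; 0.68649.
Sum = 1.389518; FGT(0.5) = 1.389518 / 11 = 0.1263.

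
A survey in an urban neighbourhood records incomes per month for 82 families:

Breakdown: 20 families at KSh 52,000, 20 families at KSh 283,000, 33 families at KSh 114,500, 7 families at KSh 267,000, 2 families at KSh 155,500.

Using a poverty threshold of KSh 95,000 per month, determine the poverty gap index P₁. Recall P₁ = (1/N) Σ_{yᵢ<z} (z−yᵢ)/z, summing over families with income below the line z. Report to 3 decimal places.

0.110

Incomes under z: 20×KSh 52,000 (q = 20 of N = 82).
Gap ratios (z−y)/z: (95000−52000)/95000 = 0.4526 (×20).
Σ = 9.052632. Dividing by the full population N = 82 gives P₁ = 0.110.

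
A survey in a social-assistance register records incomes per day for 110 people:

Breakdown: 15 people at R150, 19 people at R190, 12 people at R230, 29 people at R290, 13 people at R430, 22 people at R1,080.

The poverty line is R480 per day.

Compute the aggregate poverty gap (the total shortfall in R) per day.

Poor units: 15×R150, 19×R190, 12×R230, 29×R290, 13×R430 (q = 88 of N = 110).
Individual gaps: 15×(480−150) = 4950; 19×(480−190) = 5510; 12×(480−230) = 3000; 29×(480−290) = 5510; 13×(480−430) = 650.
Aggregate gap = R19,620.

R19,620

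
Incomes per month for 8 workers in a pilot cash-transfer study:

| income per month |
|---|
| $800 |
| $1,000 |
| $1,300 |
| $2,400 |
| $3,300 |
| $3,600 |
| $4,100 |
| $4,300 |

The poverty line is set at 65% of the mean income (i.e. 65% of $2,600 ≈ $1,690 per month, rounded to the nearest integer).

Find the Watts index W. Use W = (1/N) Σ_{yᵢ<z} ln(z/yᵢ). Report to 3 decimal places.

Incomes under z: $800, $1,000, $1,300 (q = 3 of N = 8).
Log shortfalls: ln(1690/800) = 0.7479; ln(1690/1000) = 0.5247; ln(1690/1300) = 0.2624.
W = 1.534965 / 8 = 0.192.

0.192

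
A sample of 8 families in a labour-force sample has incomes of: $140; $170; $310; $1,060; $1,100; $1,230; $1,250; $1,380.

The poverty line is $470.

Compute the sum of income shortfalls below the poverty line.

$790

Poor units: $140, $170, $310 (q = 3 of N = 8).
Individual gaps: 470−140 = 330; 470−170 = 300; 470−310 = 160.
Aggregate gap = $790.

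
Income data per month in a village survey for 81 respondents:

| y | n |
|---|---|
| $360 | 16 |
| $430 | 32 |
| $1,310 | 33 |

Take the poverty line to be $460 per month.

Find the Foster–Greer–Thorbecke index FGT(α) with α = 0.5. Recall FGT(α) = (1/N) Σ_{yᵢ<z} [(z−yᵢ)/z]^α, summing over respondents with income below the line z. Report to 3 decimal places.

0.193

Poor units: 16×$360, 32×$430 (q = 48 of N = 81).
Shortfall ratios: (460−360)/460 = 0.2174 (×16); (460−430)/460 = 0.0652 (×32).
Raised to α = 0.5: 0.46625 (×16); 0.25538 (×32).
Sum = 15.632101; FGT(0.5) = 15.632101 / 81 = 0.193.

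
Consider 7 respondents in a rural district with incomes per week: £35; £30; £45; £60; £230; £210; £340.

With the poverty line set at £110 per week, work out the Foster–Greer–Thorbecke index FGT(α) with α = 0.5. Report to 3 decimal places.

0.446

Incomes under z: £30, £35, £45, £60 (q = 4 of N = 7).
Relative gaps: (110−30)/110 = 0.7273; (110−35)/110 = 0.6818; (110−45)/110 = 0.5909; (110−60)/110 = 0.4545.
Raised to α = 0.5: 0.85280; 0.82572; 0.76871; 0.67420.
Sum = 3.121432; FGT(0.5) = 3.121432 / 7 = 0.446.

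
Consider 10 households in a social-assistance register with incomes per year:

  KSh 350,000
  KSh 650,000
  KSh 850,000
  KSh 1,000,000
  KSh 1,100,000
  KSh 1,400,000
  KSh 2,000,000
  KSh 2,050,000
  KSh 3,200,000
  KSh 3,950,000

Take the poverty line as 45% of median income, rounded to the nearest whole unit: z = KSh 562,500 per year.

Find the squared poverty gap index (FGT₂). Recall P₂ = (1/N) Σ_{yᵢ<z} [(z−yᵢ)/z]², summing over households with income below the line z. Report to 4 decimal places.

Incomes under z: KSh 350,000 (q = 1 of N = 10).
Relative gaps: (562500−350000)/562500 = 0.3778.
Squared: 0.1427.
Sum = 0.142716; P₂ = 0.142716 / 10 = 0.0143.

0.0143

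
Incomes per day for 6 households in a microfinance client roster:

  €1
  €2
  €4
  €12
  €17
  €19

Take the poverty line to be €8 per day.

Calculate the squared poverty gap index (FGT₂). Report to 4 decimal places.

0.2630

Below z: €1, €2, €4 (q = 3 of N = 6).
Shortfall ratios: (8−1)/8 = 0.8750; (8−2)/8 = 0.7500; (8−4)/8 = 0.5000.
Squared: 0.7656; 0.5625; 0.2500.
Sum = 1.578125; P₂ = 1.578125 / 6 = 0.2630.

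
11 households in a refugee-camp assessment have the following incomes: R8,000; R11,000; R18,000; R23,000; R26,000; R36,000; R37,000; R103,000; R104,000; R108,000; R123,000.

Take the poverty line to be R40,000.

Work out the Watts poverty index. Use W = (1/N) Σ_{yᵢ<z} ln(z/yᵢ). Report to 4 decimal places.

Incomes under z: R8,000, R11,000, R18,000, R23,000, R26,000, R36,000, R37,000 (q = 7 of N = 11).
Log shortfalls: ln(40000/8000) = 1.6094; ln(40000/11000) = 1.2910; ln(40000/18000) = 0.7985; ln(40000/23000) = 0.5534; ln(40000/26000) = 0.4308; ln(40000/36000) = 0.1054; ln(40000/37000) = 0.0780.
W = 4.866420 / 11 = 0.4424.

0.4424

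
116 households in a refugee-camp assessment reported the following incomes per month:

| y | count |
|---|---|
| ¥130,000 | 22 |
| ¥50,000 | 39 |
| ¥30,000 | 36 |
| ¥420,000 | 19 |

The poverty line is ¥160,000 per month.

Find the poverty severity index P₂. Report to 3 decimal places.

Poor units: 36×¥30,000, 39×¥50,000, 22×¥130,000 (q = 97 of N = 116).
Relative gaps: (160000−30000)/160000 = 0.8125 (×36); (160000−50000)/160000 = 0.6875 (×39); (160000−130000)/160000 = 0.1875 (×22).
Squared: 0.6602 (×36); 0.4727 (×39); 0.0352 (×22).
Sum = 42.972656; P₂ = 42.972656 / 116 = 0.370.

0.370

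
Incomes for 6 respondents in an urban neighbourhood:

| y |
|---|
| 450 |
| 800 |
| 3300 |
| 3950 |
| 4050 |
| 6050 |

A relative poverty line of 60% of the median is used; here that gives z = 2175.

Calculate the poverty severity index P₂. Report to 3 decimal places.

0.171

Below the line: 450, 800 (q = 2 of N = 6).
Normalized shortfalls: (2175−450)/2175 = 0.7931; (2175−800)/2175 = 0.6322.
Squared: 0.6290; 0.3997.
Sum = 1.028670; P₂ = 1.028670 / 6 = 0.171.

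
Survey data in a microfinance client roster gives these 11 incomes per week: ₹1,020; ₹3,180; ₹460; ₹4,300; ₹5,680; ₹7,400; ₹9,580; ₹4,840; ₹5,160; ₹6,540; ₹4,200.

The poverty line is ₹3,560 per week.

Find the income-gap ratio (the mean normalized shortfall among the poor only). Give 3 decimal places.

0.564

Incomes under z: ₹460, ₹1,020, ₹3,180 (q = 3 of N = 11).
Shortfall ratios (z−y)/z: 0.8708, 0.7135, 0.1067; sum = 1.691011.
I averages over the q = 3 poor units only: 1.691011 / 3 = 0.564.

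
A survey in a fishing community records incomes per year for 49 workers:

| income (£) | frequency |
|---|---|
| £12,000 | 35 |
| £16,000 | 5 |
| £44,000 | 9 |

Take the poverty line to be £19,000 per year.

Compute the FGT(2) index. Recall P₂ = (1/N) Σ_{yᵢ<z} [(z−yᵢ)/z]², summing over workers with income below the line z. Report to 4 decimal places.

Poor units: 35×£12,000, 5×£16,000 (q = 40 of N = 49).
Shortfall ratios: (19000−12000)/19000 = 0.3684 (×35); (19000−16000)/19000 = 0.1579 (×5).
Squared: 0.1357 (×35); 0.0249 (×5).
Sum = 4.875346; P₂ = 4.875346 / 49 = 0.0995.

0.0995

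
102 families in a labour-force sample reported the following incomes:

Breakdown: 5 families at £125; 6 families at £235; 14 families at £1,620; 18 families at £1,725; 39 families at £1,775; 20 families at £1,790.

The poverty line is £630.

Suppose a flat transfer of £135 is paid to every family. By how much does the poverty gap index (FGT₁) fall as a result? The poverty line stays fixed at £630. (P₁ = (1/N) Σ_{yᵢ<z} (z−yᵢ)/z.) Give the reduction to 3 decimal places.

Before: below the line — 5×£125, 6×£235; poverty gap index (FGT₁) = 0.07617.
After the £135 transfer: below the line — 5×£260, 6×£370; poverty gap index (FGT₁) = 0.05307.
Reduction = 0.07617 − 0.05307 = 0.023.

0.023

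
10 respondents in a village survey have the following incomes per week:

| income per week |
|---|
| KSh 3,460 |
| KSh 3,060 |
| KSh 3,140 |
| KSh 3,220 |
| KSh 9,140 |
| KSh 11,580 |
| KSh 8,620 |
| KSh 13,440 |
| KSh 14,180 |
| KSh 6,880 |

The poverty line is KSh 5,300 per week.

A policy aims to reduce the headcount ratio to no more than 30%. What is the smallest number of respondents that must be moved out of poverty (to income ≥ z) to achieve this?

4 of the 10 respondents are poor, so H = 4/10 = 0.400.
A headcount ratio of at most 30% allows at most ⌊0.30 × 10⌋ = 3 poor respondents.
So at least 4 − 3 = 1 must be lifted.

1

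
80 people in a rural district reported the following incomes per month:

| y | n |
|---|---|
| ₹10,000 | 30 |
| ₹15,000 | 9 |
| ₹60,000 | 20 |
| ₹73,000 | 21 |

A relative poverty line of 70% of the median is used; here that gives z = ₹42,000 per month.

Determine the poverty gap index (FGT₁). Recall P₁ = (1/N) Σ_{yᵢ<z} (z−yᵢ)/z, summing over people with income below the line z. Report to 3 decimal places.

Poor units: 30×₹10,000, 9×₹15,000 (q = 39 of N = 80).
Normalized shortfalls: (42000−10000)/42000 = 0.7619 (×30); (42000−15000)/42000 = 0.6429 (×9).
Σ = 28.642857. Dividing by the full population N = 80 gives P₁ = 0.358.

0.358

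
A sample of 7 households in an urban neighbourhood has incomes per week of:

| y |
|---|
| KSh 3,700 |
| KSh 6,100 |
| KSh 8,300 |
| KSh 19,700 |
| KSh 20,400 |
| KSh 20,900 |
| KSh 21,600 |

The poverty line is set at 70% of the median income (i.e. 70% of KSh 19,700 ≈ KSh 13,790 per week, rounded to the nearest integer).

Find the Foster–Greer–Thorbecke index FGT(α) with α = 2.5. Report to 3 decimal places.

0.113

Incomes under z: KSh 3,700, KSh 6,100, KSh 8,300 (q = 3 of N = 7).
Shortfall ratios: (13790−3700)/13790 = 0.7317; (13790−6100)/13790 = 0.5577; (13790−8300)/13790 = 0.3981.
Raised to α = 2.5: 0.45795; 0.23222; 0.10000.
Sum = 0.790177; FGT(2.5) = 0.790177 / 7 = 0.113.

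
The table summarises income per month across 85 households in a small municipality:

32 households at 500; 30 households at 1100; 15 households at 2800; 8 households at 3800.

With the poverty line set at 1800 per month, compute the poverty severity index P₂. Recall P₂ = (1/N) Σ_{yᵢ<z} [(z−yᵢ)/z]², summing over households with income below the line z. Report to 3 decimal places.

0.250

Incomes under z: 32×500, 30×1100 (q = 62 of N = 85).
Relative gaps: (1800−500)/1800 = 0.7222 (×32); (1800−1100)/1800 = 0.3889 (×30).
Squared: 0.5216 (×32); 0.1512 (×30).
Sum = 21.228395; P₂ = 21.228395 / 85 = 0.250.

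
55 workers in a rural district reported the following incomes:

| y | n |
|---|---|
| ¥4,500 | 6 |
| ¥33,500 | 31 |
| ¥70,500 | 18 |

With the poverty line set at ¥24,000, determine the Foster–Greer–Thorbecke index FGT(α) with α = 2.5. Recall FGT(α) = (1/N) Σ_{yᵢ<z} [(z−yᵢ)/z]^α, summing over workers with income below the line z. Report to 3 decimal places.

0.065

Below z: 6×¥4,500 (q = 6 of N = 55).
Normalized shortfalls: (24000−4500)/24000 = 0.8125 (×6).
Raised to α = 2.5: 0.59506 (×6).
Sum = 3.570341; FGT(2.5) = 3.570341 / 55 = 0.065.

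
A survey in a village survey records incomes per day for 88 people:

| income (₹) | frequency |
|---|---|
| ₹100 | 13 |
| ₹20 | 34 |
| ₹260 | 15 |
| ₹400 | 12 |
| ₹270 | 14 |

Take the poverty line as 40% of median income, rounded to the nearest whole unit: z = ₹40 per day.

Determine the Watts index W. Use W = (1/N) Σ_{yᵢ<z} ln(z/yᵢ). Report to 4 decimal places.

0.2678

Below the line: 34×₹20 (q = 34 of N = 88).
Log shortfalls: ln(40/20) = 0.6931 (×34).
W = 23.567004 / 88 = 0.2678.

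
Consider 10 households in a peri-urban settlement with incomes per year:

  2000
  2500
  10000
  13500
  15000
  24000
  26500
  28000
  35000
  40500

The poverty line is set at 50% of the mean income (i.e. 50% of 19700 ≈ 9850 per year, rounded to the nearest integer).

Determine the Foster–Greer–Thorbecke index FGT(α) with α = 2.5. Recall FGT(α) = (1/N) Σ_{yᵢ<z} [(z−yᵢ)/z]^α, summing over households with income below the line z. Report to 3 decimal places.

0.105

Poor units: 2000, 2500 (q = 2 of N = 10).
Shortfall ratios: (9850−2000)/9850 = 0.7970; (9850−2500)/9850 = 0.7462.
Raised to α = 2.5: 0.56700; 0.48098.
Sum = 1.047981; FGT(2.5) = 1.047981 / 10 = 0.105.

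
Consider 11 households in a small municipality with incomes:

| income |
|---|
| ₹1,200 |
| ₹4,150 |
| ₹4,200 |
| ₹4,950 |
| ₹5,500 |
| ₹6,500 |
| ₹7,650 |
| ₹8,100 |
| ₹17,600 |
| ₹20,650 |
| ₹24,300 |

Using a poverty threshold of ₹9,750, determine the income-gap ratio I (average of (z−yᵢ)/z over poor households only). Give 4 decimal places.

Below z: ₹1,200, ₹4,150, ₹4,200, ₹4,950, ₹5,500, ₹6,500, ₹7,650, ₹8,100 (q = 8 of N = 11).
Shortfall ratios (z−y)/z: 0.8769, 0.5744, 0.5692, 0.4923, 0.4359, 0.3333, 0.2154, 0.1692; sum = 3.666667.
I averages over the q = 8 poor units only: 3.666667 / 8 = 0.4583.

0.4583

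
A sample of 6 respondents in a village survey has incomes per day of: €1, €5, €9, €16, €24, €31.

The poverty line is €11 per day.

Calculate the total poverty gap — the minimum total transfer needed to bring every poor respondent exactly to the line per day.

Incomes under z: €1, €5, €9 (q = 3 of N = 6).
Individual gaps: 11−1 = 10; 11−5 = 6; 11−9 = 2.
Aggregate gap = €18.

€18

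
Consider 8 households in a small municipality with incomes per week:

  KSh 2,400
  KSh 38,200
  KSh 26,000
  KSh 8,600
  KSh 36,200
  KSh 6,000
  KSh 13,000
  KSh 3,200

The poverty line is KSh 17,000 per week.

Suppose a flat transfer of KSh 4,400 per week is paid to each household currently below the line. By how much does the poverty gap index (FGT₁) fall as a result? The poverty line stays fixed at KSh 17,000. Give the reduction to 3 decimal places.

0.159

Before: below the line — KSh 2,400, KSh 3,200, KSh 6,000, KSh 8,600, KSh 13,000; poverty gap index (FGT₁) = 0.38088.
After the KSh 4,400 transfer: below the line — KSh 6,800, KSh 7,600, KSh 10,400, KSh 13,000; poverty gap index (FGT₁) = 0.22206.
Reduction = 0.38088 − 0.22206 = 0.159.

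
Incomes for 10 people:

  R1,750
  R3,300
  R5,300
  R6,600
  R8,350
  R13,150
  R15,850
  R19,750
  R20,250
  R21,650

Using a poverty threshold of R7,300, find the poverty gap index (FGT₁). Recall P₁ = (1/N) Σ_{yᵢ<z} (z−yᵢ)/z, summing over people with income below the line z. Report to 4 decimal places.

0.1678

Poor units: R1,750, R3,300, R5,300, R6,600 (q = 4 of N = 10).
Relative gaps: (7300−1750)/7300 = 0.7603; (7300−3300)/7300 = 0.5479; (7300−5300)/7300 = 0.2740; (7300−6600)/7300 = 0.0959.
Sum of shortfalls = 1.678082; P₁ averages over all N: 1.678082 / 10 = 0.1678.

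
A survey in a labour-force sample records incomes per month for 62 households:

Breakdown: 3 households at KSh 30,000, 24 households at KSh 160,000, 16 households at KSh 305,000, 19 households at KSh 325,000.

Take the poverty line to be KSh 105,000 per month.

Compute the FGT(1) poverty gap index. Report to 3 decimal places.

0.035

Below z: 3×KSh 30,000 (q = 3 of N = 62).
Normalized shortfalls: (105000−30000)/105000 = 0.7143 (×3).
Sum of shortfalls = 2.142857; P₁ averages over all N: 2.142857 / 62 = 0.035.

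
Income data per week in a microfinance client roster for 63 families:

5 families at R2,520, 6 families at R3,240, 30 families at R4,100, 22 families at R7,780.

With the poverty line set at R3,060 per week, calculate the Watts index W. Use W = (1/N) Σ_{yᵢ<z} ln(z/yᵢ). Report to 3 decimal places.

0.015

Poor units: 5×R2,520 (q = 5 of N = 63).
ln(z/y) terms: ln(3060/2520) = 0.1942 (×5).
W = 0.970780 / 63 = 0.015.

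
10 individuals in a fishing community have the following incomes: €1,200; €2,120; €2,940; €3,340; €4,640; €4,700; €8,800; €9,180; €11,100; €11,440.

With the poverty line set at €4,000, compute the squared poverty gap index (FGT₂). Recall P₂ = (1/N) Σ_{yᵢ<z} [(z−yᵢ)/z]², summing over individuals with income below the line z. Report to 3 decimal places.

Below the line: €1,200, €2,120, €2,940, €3,340 (q = 4 of N = 10).
Normalized shortfalls: (4000−1200)/4000 = 0.7000; (4000−2120)/4000 = 0.4700; (4000−2940)/4000 = 0.2650; (4000−3340)/4000 = 0.1650.
Squared: 0.4900; 0.2209; 0.0702; 0.0272.
Sum = 0.808350; P₂ = 0.808350 / 10 = 0.081.

0.081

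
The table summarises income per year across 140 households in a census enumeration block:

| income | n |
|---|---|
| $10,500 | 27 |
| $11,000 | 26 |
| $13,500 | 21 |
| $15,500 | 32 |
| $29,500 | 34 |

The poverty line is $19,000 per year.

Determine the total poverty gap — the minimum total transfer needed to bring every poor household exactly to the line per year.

$665,000

Below z: 27×$10,500, 26×$11,000, 21×$13,500, 32×$15,500 (q = 106 of N = 140).
Individual gaps: 27×(19000−10500) = 229500; 26×(19000−11000) = 208000; 21×(19000−13500) = 115500; 32×(19000−15500) = 112000.
Aggregate gap = $665,000.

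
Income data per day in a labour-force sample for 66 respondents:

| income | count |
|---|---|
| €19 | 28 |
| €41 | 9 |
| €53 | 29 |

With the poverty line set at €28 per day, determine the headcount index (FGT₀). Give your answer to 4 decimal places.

28 of the 66 respondents have income below €28.
H = 28/66 = 0.4242.

0.4242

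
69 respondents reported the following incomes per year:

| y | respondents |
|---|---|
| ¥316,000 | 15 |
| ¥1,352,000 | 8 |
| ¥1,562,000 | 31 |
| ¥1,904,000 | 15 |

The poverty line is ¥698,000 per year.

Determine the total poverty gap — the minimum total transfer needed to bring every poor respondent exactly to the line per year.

¥5,730,000

Below z: 15×¥316,000 (q = 15 of N = 69).
Individual gaps: 15×(698000−316000) = 5730000.
Aggregate gap = ¥5,730,000.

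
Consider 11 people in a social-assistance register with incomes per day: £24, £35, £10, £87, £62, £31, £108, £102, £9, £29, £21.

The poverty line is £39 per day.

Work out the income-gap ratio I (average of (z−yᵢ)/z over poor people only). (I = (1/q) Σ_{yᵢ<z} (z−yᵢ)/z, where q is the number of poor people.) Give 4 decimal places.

Below the line: £9, £10, £21, £24, £29, £31, £35 (q = 7 of N = 11).
Shortfall ratios (z−y)/z: 0.7692, 0.7436, 0.4615, 0.3846, 0.2564, 0.2051, 0.1026; sum = 2.923077.
I averages over the q = 7 poor units only: 2.923077 / 7 = 0.4176.

0.4176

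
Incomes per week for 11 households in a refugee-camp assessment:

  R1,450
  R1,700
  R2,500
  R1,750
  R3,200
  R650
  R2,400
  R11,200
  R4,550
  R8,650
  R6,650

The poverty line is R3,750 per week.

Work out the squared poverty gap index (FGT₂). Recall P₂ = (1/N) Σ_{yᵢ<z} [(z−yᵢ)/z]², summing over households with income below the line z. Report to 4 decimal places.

Below z: R650, R1,450, R1,700, R1,750, R2,400, R2,500, R3,200 (q = 7 of N = 11).
Relative gaps: (3750−650)/3750 = 0.8267; (3750−1450)/3750 = 0.6133; (3750−1700)/3750 = 0.5467; (3750−1750)/3750 = 0.5333; (3750−2400)/3750 = 0.3600; (3750−2500)/3750 = 0.3333; (3750−3200)/3750 = 0.1467.
Squared: 0.6834; 0.3762; 0.2988; 0.2844; 0.1296; 0.1111; 0.0215.
Sum = 1.905067; P₂ = 1.905067 / 11 = 0.1732.

0.1732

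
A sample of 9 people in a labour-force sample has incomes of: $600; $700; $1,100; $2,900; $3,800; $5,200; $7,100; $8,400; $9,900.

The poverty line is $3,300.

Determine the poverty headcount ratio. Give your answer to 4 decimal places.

0.4444

4 of the 9 people have income below $3,300.
H = 4/9 = 0.4444.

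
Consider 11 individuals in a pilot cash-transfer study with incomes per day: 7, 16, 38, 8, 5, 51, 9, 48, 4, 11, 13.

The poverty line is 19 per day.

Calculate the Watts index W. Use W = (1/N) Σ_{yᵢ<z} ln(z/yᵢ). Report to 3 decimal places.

0.600

Poor units: 4, 5, 7, 8, 9, 11, 13, 16 (q = 8 of N = 11).
Log shortfalls: ln(19/4) = 1.5581; ln(19/5) = 1.3350; ln(19/7) = 0.9985; ln(19/8) = 0.8650; ln(19/9) = 0.7472; ln(19/11) = 0.5465; ln(19/13) = 0.3795; ln(19/16) = 0.1719.
W = 6.601770 / 11 = 0.600.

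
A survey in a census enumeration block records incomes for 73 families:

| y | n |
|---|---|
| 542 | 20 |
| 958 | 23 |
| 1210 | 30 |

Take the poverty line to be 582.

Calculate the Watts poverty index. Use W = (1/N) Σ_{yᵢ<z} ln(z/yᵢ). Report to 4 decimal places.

0.0195

Poor units: 20×542 (q = 20 of N = 73).
Log shortfalls: ln(582/542) = 0.0712 (×20).
W = 1.424089 / 73 = 0.0195.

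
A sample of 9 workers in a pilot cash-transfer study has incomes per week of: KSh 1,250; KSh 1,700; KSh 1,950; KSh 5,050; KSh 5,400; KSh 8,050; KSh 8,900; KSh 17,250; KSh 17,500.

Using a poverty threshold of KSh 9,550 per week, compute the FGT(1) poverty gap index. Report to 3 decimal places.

Below z: KSh 1,250, KSh 1,700, KSh 1,950, KSh 5,050, KSh 5,400, KSh 8,050, KSh 8,900 (q = 7 of N = 9).
Shortfall ratios: (9550−1250)/9550 = 0.8691; (9550−1700)/9550 = 0.8220; (9550−1950)/9550 = 0.7958; (9550−5050)/9550 = 0.4712; (9550−5400)/9550 = 0.4346; (9550−8050)/9550 = 0.1571; (9550−8900)/9550 = 0.0681.
Sum of shortfalls = 3.617801; P₁ averages over all N: 3.617801 / 9 = 0.402.

0.402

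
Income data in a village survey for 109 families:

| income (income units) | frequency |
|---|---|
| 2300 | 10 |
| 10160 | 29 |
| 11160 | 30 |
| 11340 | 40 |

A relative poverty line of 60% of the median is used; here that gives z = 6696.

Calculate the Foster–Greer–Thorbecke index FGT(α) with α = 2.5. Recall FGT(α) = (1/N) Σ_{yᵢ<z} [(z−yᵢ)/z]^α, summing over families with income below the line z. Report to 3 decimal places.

Incomes under z: 10×2300 (q = 10 of N = 109).
Normalized shortfalls: (6696−2300)/6696 = 0.6565 (×10).
Raised to α = 2.5: 0.34923 (×10).
Sum = 3.492252; FGT(2.5) = 3.492252 / 109 = 0.032.

0.032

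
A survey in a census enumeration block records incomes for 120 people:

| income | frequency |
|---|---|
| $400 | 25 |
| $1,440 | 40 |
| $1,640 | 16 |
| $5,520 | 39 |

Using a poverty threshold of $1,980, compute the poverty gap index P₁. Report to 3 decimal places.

Incomes under z: 25×$400, 40×$1,440, 16×$1,640 (q = 81 of N = 120).
Relative gaps: (1980−400)/1980 = 0.7980 (×25); (1980−1440)/1980 = 0.2727 (×40); (1980−1640)/1980 = 0.1717 (×16).
Σ = 33.606061. Dividing by the full population N = 120 gives P₁ = 0.280.

0.280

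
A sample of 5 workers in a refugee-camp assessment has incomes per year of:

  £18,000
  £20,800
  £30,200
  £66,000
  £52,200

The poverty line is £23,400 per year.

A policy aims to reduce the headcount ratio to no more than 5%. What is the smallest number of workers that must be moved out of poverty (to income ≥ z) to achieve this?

Currently q = 2 of N = 5 are below the line (H = 0.400).
A headcount ratio of at most 5% allows at most ⌊0.05 × 5⌋ = 0 poor workers.
So at least 2 − 0 = 2 must be lifted.

2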